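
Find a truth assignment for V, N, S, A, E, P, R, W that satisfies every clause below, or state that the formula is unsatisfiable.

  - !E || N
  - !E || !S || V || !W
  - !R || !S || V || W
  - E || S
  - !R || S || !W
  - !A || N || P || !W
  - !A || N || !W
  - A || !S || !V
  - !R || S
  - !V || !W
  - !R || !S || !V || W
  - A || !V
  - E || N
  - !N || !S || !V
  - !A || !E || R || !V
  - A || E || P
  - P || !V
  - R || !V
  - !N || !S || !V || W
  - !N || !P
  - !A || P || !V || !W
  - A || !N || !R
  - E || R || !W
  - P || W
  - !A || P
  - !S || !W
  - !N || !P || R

Set V = False.
Try N = False:
  (!E || N) forces E = False.
  clause (E || N) is falsified — backtrack.
So N = True.
  then (!N || !P) forces P = False.
  then (P || W) forces W = True.
  then (!A || P) forces A = False.
  then (!S || !W) forces S = False.
  then (E || S) forces E = True.
  then (!R || S || !W) forces R = False.
All clauses satisfied.

V = False, N = True, S = False, A = False, E = True, P = False, R = False, W = True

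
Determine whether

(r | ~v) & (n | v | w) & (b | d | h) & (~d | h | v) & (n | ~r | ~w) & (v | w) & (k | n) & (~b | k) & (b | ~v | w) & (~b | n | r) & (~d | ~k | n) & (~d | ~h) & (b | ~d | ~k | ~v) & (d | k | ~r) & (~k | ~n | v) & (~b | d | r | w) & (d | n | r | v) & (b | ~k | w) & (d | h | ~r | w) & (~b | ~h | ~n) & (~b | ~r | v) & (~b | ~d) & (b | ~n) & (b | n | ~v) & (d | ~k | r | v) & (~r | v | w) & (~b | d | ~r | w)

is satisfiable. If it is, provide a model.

Try k = False:
  (k | n) forces n = True.
  (~b | k) forces b = False.
  clause (b | ~n) is falsified — backtrack.
So k = True.
Set d = False.
Try v = False:
  (v | w) forces w = True.
  (~k | ~n | v) forces n = False.
  (n | ~r | ~w) forces r = False.
  clause (d | n | r | v) is falsified — backtrack.
So v = True.
  then (r | ~v) forces r = True.
Set n = True.
  then (b | ~n) forces b = True.
  then (~b | d | ~r | w) forces w = True.
  then (~b | ~h | ~n) forces h = False.
All clauses satisfied.

k: True, d: False, v: True, n: True, w: True, r: True, b: True, h: False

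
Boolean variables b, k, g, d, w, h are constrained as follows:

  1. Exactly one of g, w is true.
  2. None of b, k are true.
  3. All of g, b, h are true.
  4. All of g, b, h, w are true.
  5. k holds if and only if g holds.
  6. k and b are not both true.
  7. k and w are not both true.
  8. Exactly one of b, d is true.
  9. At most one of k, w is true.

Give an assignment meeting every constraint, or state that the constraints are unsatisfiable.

Case b = True:
  Constraint (2) is violated (b=T) — contradiction.
Case b = False:
  Constraint (3) is violated (b=F) — contradiction.
Both cases fail — unsatisfiable.

Unsatisfiable — no assignment works.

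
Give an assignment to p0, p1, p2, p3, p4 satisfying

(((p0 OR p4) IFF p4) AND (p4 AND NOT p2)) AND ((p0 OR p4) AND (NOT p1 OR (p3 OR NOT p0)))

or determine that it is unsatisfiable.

p0=F; p1=T; p2=F; p3=F; p4=T

  ((p0 OR p4) IFF p4) AND (p4 AND NOT p2) = True
    (p0 OR p4) IFF p4 = True
      p0 OR p4 = True
    p4 AND NOT p2 = True
      NOT p2 = True
  (p0 OR p4) AND (NOT p1 OR (p3 OR NOT p0)) = True
    p0 OR p4 = True
    NOT p1 OR (p3 OR NOT p0) = True
      NOT p1 = False
      p3 OR NOT p0 = True
        NOT p0 = True
Both conjuncts True, so the formula holds.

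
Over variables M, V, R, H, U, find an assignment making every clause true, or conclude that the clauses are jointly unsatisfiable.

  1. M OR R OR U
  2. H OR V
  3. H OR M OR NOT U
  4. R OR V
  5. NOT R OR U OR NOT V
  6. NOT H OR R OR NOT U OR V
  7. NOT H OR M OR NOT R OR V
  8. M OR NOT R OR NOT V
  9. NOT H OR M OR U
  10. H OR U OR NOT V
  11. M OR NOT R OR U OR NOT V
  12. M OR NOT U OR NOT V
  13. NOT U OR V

M = True; V = True; R = False; H = True; U = True

Set M = True.
Set V = True.
Set R = False.
Set H = True.
Set U = True.
All clauses satisfied.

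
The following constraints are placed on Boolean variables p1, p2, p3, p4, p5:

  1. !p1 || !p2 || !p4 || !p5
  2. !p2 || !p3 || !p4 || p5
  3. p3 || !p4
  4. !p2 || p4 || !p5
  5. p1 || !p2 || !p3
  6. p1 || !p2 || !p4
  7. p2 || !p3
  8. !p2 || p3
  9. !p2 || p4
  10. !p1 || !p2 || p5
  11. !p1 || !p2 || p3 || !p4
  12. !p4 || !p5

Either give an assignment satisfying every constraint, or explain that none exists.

Set p1 = False.
Try p2 = True:
  (p1 || !p2 || !p3) forces p3 = False.
  clause (!p2 || p3) is falsified — backtrack.
So p2 = False.
  then (p2 || !p3) forces p3 = False.
  then (p3 || !p4) forces p4 = False.
Set p5 = True.
All clauses satisfied.

p1 = False; p2 = False; p3 = False; p4 = False; p5 = True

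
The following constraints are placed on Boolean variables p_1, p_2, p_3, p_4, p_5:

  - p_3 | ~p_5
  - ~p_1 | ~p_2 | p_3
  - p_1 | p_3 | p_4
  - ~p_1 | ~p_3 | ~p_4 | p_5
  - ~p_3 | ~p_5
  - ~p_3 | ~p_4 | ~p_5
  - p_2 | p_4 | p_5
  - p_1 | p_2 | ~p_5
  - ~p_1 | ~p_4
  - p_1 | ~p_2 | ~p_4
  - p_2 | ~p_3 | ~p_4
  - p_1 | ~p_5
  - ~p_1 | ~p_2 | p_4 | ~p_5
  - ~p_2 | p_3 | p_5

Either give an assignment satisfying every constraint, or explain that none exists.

p_1 = False, p_2 = True, p_3 = True, p_4 = False, p_5 = False

Set p_1 = False.
  then (p_1 | ~p_5) forces p_5 = False.
Set p_2 = True.
  then (p_1 | ~p_2 | ~p_4) forces p_4 = False.
  then (~p_2 | p_3 | p_5) forces p_3 = True.
All clauses satisfied.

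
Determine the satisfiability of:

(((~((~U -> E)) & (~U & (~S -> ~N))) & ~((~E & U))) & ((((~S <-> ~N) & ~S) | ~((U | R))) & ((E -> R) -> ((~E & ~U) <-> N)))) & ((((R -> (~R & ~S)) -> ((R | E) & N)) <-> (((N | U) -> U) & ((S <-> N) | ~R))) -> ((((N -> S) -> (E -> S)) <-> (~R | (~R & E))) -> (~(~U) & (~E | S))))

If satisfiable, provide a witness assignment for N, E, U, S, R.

Case E = True: the conjunct ~((~U -> E)) becomes ~((~U -> True)) = False.
Case E = False: the formula simplifies to (((~U & (~U & (~S -> ~N))) & ~U) & ((((~S <-> ~N) & ~S) | ~((U | R))) & (~U <-> N))) & ((((R -> (~R & ~S)) -> (R & N)) <-> (((N | U) -> U) & ((S <-> N) | ~R))) -> (~R -> ~(~U))).
  U = True: the conjunct ~U is False.
  U = False: simplifies to ((~S -> ~N) & ((((~S <-> ~N) & ~S) | ~R) & N)) & ((((R -> (~R & ~S)) -> (R & N)) <-> (~N & ((S <-> N) | ~R))) -> R).
    N = True: simplifies to (S & ((S & ~S) | ~R)) & (~(((R -> (~R & ~S)) -> R)) -> R).
      R = True: simplifies to S & (S & ~S).
        S = True: the conjunct ~S is False.
        S = False: the conjunct S is False.
      R = False: the conjunct ~(((R -> (~R & ~S)) -> R)) -> R becomes ~False -> False = False.
    N = False: the conjunct N is False.
Both cases fail — unsatisfiable.

The formula is unsatisfiable.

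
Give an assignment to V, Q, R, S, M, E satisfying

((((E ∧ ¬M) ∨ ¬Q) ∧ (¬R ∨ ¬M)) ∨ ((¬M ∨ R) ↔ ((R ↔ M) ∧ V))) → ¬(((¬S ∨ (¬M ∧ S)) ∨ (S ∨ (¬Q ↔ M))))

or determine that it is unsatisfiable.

V: False, Q: True, R: False, S: True, M: False, E: False

  ((((E ∧ ¬M) ∨ ¬Q) ∧ (¬R ∨ ¬M)) ∨ ((¬M ∨ R) ↔ ((R ↔ M) ∧ V))) → ¬(((¬S ∨ (¬M ∧ S)) ∨ (S ∨ (¬Q ↔ M)))) = True
    (((E ∧ ¬M) ∨ ¬Q) ∧ (¬R ∨ ¬M)) ∨ ((¬M ∨ R) ↔ ((R ↔ M) ∧ V)) = False
      ((E ∧ ¬M) ∨ ¬Q) ∧ (¬R ∨ ¬M) = False
        (E ∧ ¬M) ∨ ¬Q = False
          E ∧ ¬M = False
            ¬M = True
          ¬Q = False
        ¬R ∨ ¬M = True
          ¬R = True
          ¬M = True
      (¬M ∨ R) ↔ ((R ↔ M) ∧ V) = False
        ¬M ∨ R = True
          ¬M = True
        (R ↔ M) ∧ V = False
          R ↔ M = True
    ¬(((¬S ∨ (¬M ∧ S)) ∨ (S ∨ (¬Q ↔ M)))) = False
      (¬S ∨ (¬M ∧ S)) ∨ (S ∨ (¬Q ↔ M)) = True
        ¬S ∨ (¬M ∧ S) = True
          ¬S = False
          ¬M ∧ S = True
            ¬M = True
        S ∨ (¬Q ↔ M) = True
          ¬Q ↔ M = True
            ¬Q = False
The formula evaluates to True.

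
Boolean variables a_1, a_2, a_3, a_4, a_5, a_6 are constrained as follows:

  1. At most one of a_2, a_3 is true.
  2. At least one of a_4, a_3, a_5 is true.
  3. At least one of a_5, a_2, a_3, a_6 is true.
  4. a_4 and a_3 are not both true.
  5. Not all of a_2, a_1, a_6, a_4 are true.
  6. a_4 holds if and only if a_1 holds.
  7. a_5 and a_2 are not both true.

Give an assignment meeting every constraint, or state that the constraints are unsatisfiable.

a_1=T, a_2=F, a_3=F, a_4=T, a_5=T, a_6=F

  (1) {a_2, a_3}: 0 true — at most one ✓
  (2) {a_4, a_3, a_5}: 2 true — at least one ✓
  (3) {a_5, a_2, a_3, a_6}: 1 true — at least one ✓
  (4) a_4=T, a_3=F — not both ✓
  (5) {a_2, a_1, a_6, a_4}: 2/4 true — not all ✓
  (6) a_4=T, a_1=T — same ✓
  (7) a_5=T, a_2=F — not both ✓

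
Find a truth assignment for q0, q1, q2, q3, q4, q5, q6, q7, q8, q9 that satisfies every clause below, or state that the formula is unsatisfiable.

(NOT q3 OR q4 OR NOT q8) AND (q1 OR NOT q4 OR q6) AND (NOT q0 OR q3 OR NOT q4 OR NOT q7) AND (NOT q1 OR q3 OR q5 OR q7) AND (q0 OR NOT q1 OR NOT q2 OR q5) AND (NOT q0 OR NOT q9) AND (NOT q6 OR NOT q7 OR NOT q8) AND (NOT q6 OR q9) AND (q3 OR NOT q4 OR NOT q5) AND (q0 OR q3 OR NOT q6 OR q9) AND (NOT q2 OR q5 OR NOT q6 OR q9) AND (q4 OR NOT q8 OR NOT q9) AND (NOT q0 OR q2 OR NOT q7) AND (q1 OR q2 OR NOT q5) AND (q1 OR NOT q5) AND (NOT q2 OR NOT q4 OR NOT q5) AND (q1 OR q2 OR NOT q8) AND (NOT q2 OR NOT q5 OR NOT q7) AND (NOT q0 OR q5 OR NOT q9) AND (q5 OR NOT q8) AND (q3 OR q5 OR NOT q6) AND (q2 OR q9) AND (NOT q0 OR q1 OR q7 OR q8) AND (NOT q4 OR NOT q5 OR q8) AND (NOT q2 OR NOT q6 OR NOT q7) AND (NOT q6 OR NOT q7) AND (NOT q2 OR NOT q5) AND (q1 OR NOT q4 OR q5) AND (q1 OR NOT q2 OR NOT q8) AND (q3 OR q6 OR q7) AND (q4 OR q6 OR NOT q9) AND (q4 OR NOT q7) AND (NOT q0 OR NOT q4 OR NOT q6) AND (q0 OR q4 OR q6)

q0 = False; q1 = True; q2 = False; q3 = True; q4 = True; q5 = True; q6 = False; q7 = False; q8 = True; q9 = True

Set q0 = False.
Set q1 = True.
Try q2 = True:
  (q0 OR NOT q1 OR NOT q2 OR q5) forces q5 = True.
  clause (NOT q2 OR NOT q5) is falsified — backtrack.
So q2 = False.
  then (q2 OR q9) forces q9 = True.
Set q3 = True.
Set q4 = True.
Set q5 = True.
  then (NOT q4 OR NOT q5 OR q8) forces q8 = True.
Set q6 = False.
Set q7 = False.
All clauses satisfied.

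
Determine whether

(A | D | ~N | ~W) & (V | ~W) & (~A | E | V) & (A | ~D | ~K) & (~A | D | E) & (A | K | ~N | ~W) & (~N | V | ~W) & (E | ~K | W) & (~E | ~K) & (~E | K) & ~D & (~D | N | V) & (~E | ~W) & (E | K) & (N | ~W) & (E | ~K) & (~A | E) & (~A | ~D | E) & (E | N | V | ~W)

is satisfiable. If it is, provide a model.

No satisfying assignment exists.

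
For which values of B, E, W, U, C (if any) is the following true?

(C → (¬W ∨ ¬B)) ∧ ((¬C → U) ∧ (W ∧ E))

B = False, E = True, W = True, U = True, C = True

  C → (¬W ∨ ¬B) = True
    ¬W ∨ ¬B = True
      ¬W = False
      ¬B = True
  (¬C → U) ∧ (W ∧ E) = True
    ¬C → U = True
      ¬C = False
    W ∧ E = True
Both conjuncts True, so the formula holds.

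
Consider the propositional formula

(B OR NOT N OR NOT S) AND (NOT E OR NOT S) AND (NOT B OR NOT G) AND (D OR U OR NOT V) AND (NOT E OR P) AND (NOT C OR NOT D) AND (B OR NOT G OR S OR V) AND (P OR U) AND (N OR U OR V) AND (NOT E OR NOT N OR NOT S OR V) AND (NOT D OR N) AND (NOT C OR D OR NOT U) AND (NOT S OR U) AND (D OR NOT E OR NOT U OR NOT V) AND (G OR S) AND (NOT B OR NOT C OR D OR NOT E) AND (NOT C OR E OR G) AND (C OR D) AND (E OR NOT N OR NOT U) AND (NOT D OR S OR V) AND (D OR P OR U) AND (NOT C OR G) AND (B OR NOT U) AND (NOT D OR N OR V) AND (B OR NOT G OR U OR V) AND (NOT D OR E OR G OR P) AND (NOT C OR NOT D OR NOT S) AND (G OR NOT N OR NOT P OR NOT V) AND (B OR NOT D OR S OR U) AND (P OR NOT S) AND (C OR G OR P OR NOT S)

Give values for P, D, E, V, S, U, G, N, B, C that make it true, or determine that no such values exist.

Case S = True:
  (NOT E OR NOT S) forces E = False.
  (NOT S OR U) forces U = True.
  (E OR NOT N OR NOT U) forces N = False.
  (NOT D OR N) forces D = False.
  (NOT C OR D OR NOT U) forces C = False.
  Clause (C OR D) is falsified — contradiction.
Case S = False:
  (G OR S) forces G = True.
  (NOT B OR NOT G) forces B = False.
  (B OR NOT G OR S OR V) forces V = True.
  (B OR NOT U) forces U = False.
  (D OR U OR NOT V) forces D = True.
  Clause (B OR NOT D OR S OR U) is falsified — contradiction.
Both cases fail, so the formula is unsatisfiable.

Unsatisfiable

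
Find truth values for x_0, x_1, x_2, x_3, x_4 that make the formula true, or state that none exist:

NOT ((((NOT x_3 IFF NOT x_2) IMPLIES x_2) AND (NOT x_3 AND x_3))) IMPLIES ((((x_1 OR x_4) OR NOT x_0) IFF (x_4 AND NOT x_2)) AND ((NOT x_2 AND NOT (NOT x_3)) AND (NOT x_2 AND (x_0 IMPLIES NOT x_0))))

x_0 = False, x_1 = True, x_2 = False, x_3 = True, x_4 = True

  NOT ((((NOT x_3 IFF NOT x_2) IMPLIES x_2) AND (NOT x_3 AND x_3))) IMPLIES ((((x_1 OR x_4) OR NOT x_0) IFF (x_4 AND NOT x_2)) AND ((NOT x_2 AND NOT (NOT x_3)) AND (NOT x_2 AND (x_0 IMPLIES NOT x_0)))) = True
    NOT ((((NOT x_3 IFF NOT x_2) IMPLIES x_2) AND (NOT x_3 AND x_3))) = True
      ((NOT x_3 IFF NOT x_2) IMPLIES x_2) AND (NOT x_3 AND x_3) = False
        (NOT x_3 IFF NOT x_2) IMPLIES x_2 = True
          NOT x_3 IFF NOT x_2 = False
            NOT x_3 = False
            NOT x_2 = True
        NOT x_3 AND x_3 = False
          NOT x_3 = False
    (((x_1 OR x_4) OR NOT x_0) IFF (x_4 AND NOT x_2)) AND ((NOT x_2 AND NOT (NOT x_3)) AND (NOT x_2 AND (x_0 IMPLIES NOT x_0))) = True
      ((x_1 OR x_4) OR NOT x_0) IFF (x_4 AND NOT x_2) = True
        (x_1 OR x_4) OR NOT x_0 = True
          x_1 OR x_4 = True
          NOT x_0 = True
        x_4 AND NOT x_2 = True
          NOT x_2 = True
      (NOT x_2 AND NOT (NOT x_3)) AND (NOT x_2 AND (x_0 IMPLIES NOT x_0)) = True
        NOT x_2 AND NOT (NOT x_3) = True
          NOT x_2 = True
          NOT (NOT x_3) = True
            NOT x_3 = False
        NOT x_2 AND (x_0 IMPLIES NOT x_0) = True
          NOT x_2 = True
          x_0 IMPLIES NOT x_0 = True
            NOT x_0 = True
The formula evaluates to True.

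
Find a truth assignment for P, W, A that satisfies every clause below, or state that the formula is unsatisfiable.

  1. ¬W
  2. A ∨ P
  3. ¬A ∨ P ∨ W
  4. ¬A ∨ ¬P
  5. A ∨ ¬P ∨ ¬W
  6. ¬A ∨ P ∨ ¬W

Unit clause (¬W) forces W = False.
Set P = True.
  then (¬A ∨ ¬P) forces A = False.
Check each clause:
  (¬W): ¬W holds.
  (A ∨ P): P holds.
  (¬A ∨ P ∨ W): ¬A holds.
  (¬A ∨ ¬P): ¬A holds.
  (A ∨ ¬P ∨ ¬W): ¬W holds.
  (¬A ∨ P ∨ ¬W): ¬A holds.
All clauses satisfied.

P: True, W: False, A: False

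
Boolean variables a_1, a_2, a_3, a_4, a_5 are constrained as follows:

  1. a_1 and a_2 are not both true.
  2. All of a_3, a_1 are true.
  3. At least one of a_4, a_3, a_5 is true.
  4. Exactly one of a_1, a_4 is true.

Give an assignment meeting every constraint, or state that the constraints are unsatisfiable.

a_1 = True, a_2 = False, a_3 = True, a_4 = False, a_5 = False

  (1) a_1=T, a_2=F — not both ✓
  (2) {a_3, a_1}: all 2 true ✓
  (3) {a_4, a_3, a_5}: 1 true — at least one ✓
  (4) {a_1, a_4}: 1 true — exactly one ✓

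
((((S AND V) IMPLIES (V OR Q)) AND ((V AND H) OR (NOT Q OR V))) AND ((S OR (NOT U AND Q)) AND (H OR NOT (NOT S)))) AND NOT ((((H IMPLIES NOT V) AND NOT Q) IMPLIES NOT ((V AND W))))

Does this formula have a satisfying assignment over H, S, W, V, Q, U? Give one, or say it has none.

H: False, S: True, W: True, V: True, Q: False, U: True

  (((S AND V) IMPLIES (V OR Q)) AND ((V AND H) OR (NOT Q OR V))) AND ((S OR (NOT U AND Q)) AND (H OR NOT (NOT S))) = True
    ((S AND V) IMPLIES (V OR Q)) AND ((V AND H) OR (NOT Q OR V)) = True
      (S AND V) IMPLIES (V OR Q) = True
        S AND V = True
        V OR Q = True
      (V AND H) OR (NOT Q OR V) = True
        V AND H = False
        NOT Q OR V = True
          NOT Q = True
    (S OR (NOT U AND Q)) AND (H OR NOT (NOT S)) = True
      S OR (NOT U AND Q) = True
        NOT U AND Q = False
          NOT U = False
      H OR NOT (NOT S) = True
        NOT (NOT S) = True
          NOT S = False
  NOT ((((H IMPLIES NOT V) AND NOT Q) IMPLIES NOT ((V AND W)))) = True
    ((H IMPLIES NOT V) AND NOT Q) IMPLIES NOT ((V AND W)) = False
      (H IMPLIES NOT V) AND NOT Q = True
        H IMPLIES NOT V = True
          NOT V = False
        NOT Q = True
      NOT ((V AND W)) = False
        V AND W = True
Both conjuncts True, so the formula holds.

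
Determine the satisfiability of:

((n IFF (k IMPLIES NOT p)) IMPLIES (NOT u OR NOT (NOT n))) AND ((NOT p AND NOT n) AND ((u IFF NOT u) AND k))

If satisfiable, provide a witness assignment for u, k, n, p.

The formula is unsatisfiable.

The conjunct u IFF NOT u is unsatisfiable on its own:
  u=F: evaluates to False.
  u=T: evaluates to False.
So the whole conjunction is unsatisfiable.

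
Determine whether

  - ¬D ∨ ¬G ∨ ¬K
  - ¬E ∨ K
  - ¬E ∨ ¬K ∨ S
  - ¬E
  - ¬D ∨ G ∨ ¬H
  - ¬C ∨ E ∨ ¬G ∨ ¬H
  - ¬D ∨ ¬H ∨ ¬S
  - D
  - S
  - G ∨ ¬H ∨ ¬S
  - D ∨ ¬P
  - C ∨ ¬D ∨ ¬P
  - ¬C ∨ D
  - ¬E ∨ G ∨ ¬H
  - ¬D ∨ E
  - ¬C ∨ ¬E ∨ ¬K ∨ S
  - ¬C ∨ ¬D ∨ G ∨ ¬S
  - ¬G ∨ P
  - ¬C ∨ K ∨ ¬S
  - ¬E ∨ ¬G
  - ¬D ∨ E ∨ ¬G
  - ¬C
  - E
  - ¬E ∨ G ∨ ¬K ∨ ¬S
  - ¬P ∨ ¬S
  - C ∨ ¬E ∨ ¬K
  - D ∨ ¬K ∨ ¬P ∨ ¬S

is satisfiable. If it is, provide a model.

UNSATISFIABLE

Case E = True:
  Clause (¬E) is falsified — contradiction.
Case E = False:
  Clause (E) is falsified — contradiction.
Both cases fail, so the formula is unsatisfiable.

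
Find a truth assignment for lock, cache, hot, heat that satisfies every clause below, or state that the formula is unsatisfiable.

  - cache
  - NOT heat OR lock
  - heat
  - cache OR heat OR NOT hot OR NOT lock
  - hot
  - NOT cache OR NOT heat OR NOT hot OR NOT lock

UNSATISFIABLE

Case cache = True:
  (heat) forces heat = True.
  (NOT heat OR lock) forces lock = True.
  (hot) forces hot = True.
  Clause (NOT cache OR NOT heat OR NOT hot OR NOT lock) is falsified — contradiction.
Case cache = False:
  Clause (cache) is falsified — contradiction.
Both cases fail, so the formula is unsatisfiable.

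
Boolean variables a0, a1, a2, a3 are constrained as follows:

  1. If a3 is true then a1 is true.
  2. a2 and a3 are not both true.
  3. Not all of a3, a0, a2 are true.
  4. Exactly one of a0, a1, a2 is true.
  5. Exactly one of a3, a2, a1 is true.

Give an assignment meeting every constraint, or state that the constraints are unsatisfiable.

a0: False; a1: False; a2: True; a3: False

  (1) a3=F ⇒ a1: vacuous ✓
  (2) a2=T, a3=F — not both ✓
  (3) {a3, a0, a2}: 1/3 true — not all ✓
  (4) {a0, a1, a2}: 1 true — exactly one ✓
  (5) {a3, a2, a1}: 1 true — exactly one ✓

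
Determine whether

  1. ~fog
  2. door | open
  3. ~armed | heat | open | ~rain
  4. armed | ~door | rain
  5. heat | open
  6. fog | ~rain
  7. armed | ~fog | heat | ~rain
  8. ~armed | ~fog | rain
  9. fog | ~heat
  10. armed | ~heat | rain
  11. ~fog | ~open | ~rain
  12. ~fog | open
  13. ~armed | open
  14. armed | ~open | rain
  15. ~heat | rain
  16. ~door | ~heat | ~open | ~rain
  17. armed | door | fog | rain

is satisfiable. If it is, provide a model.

fog=F, heat=F, open=T, rain=F, armed=T, door=T

Unit clause (~fog) forces fog = False.
In (fog | ~rain) only ~rain is left, so rain = False.
In (fog | ~heat) only ~heat is left, so heat = False.
In (heat | open) only open is left, so open = True.
In (armed | ~open | rain) only armed is left, so armed = True.
Set door = True.
All clauses satisfied.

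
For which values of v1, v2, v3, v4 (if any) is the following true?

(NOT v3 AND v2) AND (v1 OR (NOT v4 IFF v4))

v1 = True, v2 = True, v3 = False, v4 = False

  NOT v3 AND v2 = True
    NOT v3 = True
  v1 OR (NOT v4 IFF v4) = True
    NOT v4 IFF v4 = False
      NOT v4 = True
Both conjuncts True, so the formula holds.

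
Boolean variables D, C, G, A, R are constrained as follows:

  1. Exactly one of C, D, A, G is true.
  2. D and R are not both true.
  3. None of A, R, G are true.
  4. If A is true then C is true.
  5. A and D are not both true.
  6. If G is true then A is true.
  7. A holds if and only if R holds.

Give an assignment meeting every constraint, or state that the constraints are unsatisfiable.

D = False; C = True; G = False; A = False; R = False

  (1) {C, D, A, G}: 1 true — exactly one ✓
  (2) D=F, R=F — not both ✓
  (3) {A, R, G}: 0 true — none ✓
  (4) A=F ⇒ C: vacuous ✓
  (5) A=F, D=F — not both ✓
  (6) G=F ⇒ A: vacuous ✓
  (7) A=F, R=F — same ✓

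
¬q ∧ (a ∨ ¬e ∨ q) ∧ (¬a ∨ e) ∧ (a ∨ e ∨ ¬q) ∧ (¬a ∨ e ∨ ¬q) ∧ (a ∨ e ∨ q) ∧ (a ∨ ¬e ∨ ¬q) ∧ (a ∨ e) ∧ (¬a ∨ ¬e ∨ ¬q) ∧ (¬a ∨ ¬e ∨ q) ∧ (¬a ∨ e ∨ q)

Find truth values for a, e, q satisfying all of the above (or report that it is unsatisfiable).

Case a = True:
  (¬q) forces q = False.
  (¬a ∨ e) forces e = True.
  Clause (¬a ∨ ¬e ∨ q) is falsified — contradiction.
Case a = False:
  (¬q) forces q = False.
  (a ∨ ¬e ∨ q) forces e = False.
  Clause (a ∨ e ∨ q) is falsified — contradiction.
Both cases fail, so the formula is unsatisfiable.

UNSATISFIABLE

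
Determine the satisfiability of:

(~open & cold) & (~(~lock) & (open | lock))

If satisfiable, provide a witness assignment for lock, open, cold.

lock=T; open=F; cold=T

  ~open & cold = True
    ~open = True
  ~(~lock) & (open | lock) = True
    ~(~lock) = True
      ~lock = False
    open | lock = True
Both conjuncts True, so the formula holds.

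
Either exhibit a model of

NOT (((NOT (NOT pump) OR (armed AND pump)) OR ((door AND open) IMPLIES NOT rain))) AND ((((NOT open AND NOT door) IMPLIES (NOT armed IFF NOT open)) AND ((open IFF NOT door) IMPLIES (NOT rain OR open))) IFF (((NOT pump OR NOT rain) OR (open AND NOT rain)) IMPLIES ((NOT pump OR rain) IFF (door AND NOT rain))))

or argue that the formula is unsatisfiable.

Case open = True: the formula simplifies to NOT (((NOT (NOT pump) OR (armed AND pump)) OR (door IMPLIES NOT rain))) AND (((NOT pump OR NOT rain) OR NOT rain) IMPLIES ((NOT pump OR rain) IFF (door AND NOT rain))).
  pump = True: the conjunct NOT (((NOT (NOT pump) OR (armed AND pump)) OR (door IMPLIES NOT rain))) becomes NOT ((True OR (door IMPLIES NOT rain))) = False.
  pump = False: simplifies to NOT ((door IMPLIES NOT rain)) AND (door AND NOT rain).
    rain = True: the conjunct NOT rain is False.
    rain = False: the conjunct NOT ((door IMPLIES NOT rain)) becomes NOT ((door IMPLIES True)) = False.
Case open = False: the conjunct NOT (((NOT (NOT pump) OR (armed AND pump)) OR ((door AND open) IMPLIES NOT rain))) becomes NOT (((NOT (NOT pump) OR (armed AND pump)) OR True)) = False.
Both cases fail — unsatisfiable.

UNSATISFIABLE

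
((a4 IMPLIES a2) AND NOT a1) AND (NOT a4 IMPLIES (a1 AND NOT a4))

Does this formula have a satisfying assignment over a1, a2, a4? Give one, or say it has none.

a1 = False, a2 = True, a4 = True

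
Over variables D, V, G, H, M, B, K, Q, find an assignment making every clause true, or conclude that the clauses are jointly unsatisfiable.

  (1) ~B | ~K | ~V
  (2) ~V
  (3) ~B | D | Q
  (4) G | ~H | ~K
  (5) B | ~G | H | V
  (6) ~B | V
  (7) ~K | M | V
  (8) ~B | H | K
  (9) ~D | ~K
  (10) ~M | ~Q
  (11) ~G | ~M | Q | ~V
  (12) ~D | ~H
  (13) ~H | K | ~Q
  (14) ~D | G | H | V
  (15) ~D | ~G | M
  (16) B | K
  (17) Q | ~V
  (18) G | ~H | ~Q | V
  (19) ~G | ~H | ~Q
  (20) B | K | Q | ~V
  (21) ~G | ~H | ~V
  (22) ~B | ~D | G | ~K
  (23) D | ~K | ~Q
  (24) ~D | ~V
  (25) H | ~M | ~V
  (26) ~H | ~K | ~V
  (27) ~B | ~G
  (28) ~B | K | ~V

D: False, V: False, G: True, H: True, M: True, B: False, K: True, Q: False

Unit clause (~V) forces V = False.
In (~B | V) only ~B is left, so B = False.
In (B | K) only K is left, so K = True.
In (~K | M | V) only M is left, so M = True.
In (~D | ~K) only ~D is left, so D = False.
In (~M | ~Q) only ~Q is left, so Q = False.
Set G = True.
  then (B | ~G | H | V) forces H = True.
All clauses satisfied.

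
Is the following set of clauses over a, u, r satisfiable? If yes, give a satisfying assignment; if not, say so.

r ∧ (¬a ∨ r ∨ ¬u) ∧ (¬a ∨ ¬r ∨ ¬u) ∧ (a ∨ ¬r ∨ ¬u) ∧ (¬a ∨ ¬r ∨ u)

Unit clause (r) forces r = True.
Try a = True:
  (¬a ∨ ¬r ∨ ¬u) forces u = False.
  clause (¬a ∨ ¬r ∨ u) is falsified — backtrack.
So a = False.
  then (a ∨ ¬r ∨ ¬u) forces u = False.
Check each clause:
  (r): r holds.
  (¬a ∨ r ∨ ¬u): ¬a holds.
  (¬a ∨ ¬r ∨ ¬u): ¬a holds.
  (a ∨ ¬r ∨ ¬u): ¬u holds.
  (¬a ∨ ¬r ∨ u): ¬a holds.
All clauses satisfied.

a=F, u=F, r=T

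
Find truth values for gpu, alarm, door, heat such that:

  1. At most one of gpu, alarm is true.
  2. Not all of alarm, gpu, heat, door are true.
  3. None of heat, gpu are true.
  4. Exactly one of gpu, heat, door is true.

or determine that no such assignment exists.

gpu=F, alarm=T, door=T, heat=F

  (1) {gpu, alarm}: 1 true — at most one ✓
  (2) {alarm, gpu, heat, door}: 2/4 true — not all ✓
  (3) {heat, gpu}: 0 true — none ✓
  (4) {gpu, heat, door}: 1 true — exactly one ✓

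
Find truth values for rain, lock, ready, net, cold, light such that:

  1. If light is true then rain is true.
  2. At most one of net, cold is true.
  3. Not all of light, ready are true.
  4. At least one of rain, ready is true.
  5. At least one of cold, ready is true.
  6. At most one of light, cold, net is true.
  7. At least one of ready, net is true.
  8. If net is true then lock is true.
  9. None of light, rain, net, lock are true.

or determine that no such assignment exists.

rain = False, lock = False, ready = True, net = False, cold = False, light = False

  (1) light=F ⇒ rain: vacuous ✓
  (2) {net, cold}: 0 true — at most one ✓
  (3) {light, ready}: 1/2 true — not all ✓
  (4) {rain, ready}: 1 true — at least one ✓
  (5) {cold, ready}: 1 true — at least one ✓
  (6) {light, cold, net}: 0 true — at most one ✓
  (7) {ready, net}: 1 true — at least one ✓
  (8) net=F ⇒ lock: vacuous ✓
  (9) {light, rain, net, lock}: 0 true — none ✓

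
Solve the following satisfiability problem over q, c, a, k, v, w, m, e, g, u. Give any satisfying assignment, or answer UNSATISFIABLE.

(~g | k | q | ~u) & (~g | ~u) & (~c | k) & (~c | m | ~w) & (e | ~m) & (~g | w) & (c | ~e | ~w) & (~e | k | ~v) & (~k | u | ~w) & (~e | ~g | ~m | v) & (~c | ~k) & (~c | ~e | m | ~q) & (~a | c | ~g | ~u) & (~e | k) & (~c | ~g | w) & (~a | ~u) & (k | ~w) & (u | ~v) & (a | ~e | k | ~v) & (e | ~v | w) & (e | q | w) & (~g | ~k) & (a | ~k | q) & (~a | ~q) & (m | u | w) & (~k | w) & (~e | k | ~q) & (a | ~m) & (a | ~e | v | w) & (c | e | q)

Set q = True.
  then (~a | ~q) forces a = False.
  then (a | ~m) forces m = False.
Try c = True:
  (~c | k) forces k = True.
  clause (~c | ~k) is falsified — backtrack.
So c = False.
Set k = True.
  then (~g | ~k) forces g = False.
  then (~k | w) forces w = True.
  then (c | ~e | ~w) forces e = False.
  then (~k | u | ~w) forces u = True.
Set v = True.
All clauses satisfied.

q = True; c = False; a = False; k = True; v = True; w = True; m = False; e = False; g = False; u = True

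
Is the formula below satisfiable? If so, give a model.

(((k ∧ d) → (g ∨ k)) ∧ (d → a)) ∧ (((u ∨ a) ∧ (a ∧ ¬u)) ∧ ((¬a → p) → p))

k=F, g=F, d=T, a=T, u=F, p=T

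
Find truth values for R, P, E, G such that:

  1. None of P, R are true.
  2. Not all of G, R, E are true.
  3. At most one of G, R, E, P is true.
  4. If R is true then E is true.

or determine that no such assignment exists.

R: False, P: False, E: False, G: False

  (1) {P, R}: 0 true — none ✓
  (2) {G, R, E}: 0/3 true — not all ✓
  (3) {G, R, E, P}: 0 true — at most one ✓
  (4) R=F ⇒ E: vacuous ✓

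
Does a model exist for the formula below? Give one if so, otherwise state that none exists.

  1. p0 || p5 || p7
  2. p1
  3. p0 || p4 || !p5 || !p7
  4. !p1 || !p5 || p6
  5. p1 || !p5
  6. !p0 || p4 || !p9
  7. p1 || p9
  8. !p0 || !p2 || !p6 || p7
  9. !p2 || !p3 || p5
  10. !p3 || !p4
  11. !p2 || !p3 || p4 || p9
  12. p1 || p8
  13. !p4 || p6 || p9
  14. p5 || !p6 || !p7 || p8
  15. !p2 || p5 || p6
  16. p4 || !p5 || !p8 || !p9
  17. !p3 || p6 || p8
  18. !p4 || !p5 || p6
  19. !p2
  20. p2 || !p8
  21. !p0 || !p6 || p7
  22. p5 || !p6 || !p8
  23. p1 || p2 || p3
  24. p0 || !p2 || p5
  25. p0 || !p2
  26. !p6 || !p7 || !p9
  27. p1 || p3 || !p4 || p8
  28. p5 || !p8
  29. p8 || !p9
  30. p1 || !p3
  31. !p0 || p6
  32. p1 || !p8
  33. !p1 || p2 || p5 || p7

p0 = False, p1 = True, p2 = False, p3 = False, p4 = True, p5 = True, p6 = True, p7 = True, p8 = False, p9 = False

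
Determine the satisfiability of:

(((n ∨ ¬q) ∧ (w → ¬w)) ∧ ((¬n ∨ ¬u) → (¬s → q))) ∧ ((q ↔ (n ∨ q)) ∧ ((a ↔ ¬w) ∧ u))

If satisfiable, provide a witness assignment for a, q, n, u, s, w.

a = True, q = False, n = False, u = True, s = True, w = False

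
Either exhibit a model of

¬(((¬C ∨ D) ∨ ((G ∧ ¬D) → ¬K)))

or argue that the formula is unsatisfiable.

C = True, G = True, K = True, D = False

  ¬(((¬C ∨ D) ∨ ((G ∧ ¬D) → ¬K))) = True
    (¬C ∨ D) ∨ ((G ∧ ¬D) → ¬K) = False
      ¬C ∨ D = False
        ¬C = False
      (G ∧ ¬D) → ¬K = False
        G ∧ ¬D = True
          ¬D = True
        ¬K = False
The formula evaluates to True.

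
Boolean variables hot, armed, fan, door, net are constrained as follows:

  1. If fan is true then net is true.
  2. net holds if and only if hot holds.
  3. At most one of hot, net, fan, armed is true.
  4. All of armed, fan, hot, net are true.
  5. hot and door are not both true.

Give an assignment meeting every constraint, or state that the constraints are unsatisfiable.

Unsatisfiable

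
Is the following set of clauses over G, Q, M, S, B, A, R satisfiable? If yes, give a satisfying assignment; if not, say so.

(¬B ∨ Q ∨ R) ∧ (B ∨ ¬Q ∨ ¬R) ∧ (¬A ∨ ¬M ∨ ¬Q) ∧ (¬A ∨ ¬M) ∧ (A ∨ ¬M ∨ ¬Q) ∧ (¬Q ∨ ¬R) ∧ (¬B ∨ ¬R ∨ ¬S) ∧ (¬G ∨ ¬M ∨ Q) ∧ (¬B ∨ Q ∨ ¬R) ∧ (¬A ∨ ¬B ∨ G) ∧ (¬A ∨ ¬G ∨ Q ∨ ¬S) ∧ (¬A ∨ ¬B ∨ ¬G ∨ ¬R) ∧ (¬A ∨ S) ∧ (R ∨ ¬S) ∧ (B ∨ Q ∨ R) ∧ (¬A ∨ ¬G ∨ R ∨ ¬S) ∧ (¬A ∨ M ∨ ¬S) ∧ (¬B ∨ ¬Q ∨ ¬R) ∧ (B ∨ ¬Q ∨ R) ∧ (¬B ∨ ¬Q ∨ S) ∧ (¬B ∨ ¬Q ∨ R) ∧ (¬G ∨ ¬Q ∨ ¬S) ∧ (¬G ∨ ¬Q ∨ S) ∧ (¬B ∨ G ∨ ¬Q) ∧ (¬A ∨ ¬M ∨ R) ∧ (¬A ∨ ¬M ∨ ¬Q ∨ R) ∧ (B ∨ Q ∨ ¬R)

Case Q = True:
  (¬Q ∨ ¬R) forces R = False.
  (R ∨ ¬S) forces S = False.
  (¬A ∨ S) forces A = False.
  (A ∨ ¬M ∨ ¬Q) forces M = False.
  (B ∨ ¬Q ∨ R) forces B = True.
  Clause (¬B ∨ ¬Q ∨ S) is falsified — contradiction.
Case Q = False:
  If R = True:
    (¬B ∨ Q ∨ ¬R) forces B = False.
    clause (B ∨ Q ∨ ¬R) is falsified.
  If R = False:
    (¬B ∨ Q ∨ R) forces B = False.
    clause (B ∨ Q ∨ R) is falsified.
  Every sub-case reaches a contradiction.
Both cases fail, so the formula is unsatisfiable.

No satisfying assignment exists.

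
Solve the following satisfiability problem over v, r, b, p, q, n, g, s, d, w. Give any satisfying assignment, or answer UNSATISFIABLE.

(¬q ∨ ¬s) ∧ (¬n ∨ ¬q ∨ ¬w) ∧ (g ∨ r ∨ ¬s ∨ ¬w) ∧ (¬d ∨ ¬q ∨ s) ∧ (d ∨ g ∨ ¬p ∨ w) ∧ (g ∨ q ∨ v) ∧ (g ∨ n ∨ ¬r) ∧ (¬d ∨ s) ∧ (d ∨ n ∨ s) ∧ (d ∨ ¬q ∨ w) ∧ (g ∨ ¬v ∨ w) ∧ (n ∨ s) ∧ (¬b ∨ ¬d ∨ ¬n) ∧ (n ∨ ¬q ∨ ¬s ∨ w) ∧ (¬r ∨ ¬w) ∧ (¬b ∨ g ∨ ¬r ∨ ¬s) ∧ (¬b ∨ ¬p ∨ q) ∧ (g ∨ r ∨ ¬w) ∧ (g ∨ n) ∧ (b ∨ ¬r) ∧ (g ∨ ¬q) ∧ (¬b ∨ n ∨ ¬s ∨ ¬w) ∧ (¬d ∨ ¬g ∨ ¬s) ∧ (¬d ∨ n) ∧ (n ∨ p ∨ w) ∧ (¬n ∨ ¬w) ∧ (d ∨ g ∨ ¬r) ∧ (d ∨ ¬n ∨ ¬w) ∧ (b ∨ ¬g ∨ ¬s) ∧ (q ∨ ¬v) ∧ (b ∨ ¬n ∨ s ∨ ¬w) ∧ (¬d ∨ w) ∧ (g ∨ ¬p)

Set v = False.
Set r = False.
Set b = True.
Set p = False.
Try q = True:
  (¬q ∨ ¬s) forces s = False.
  (¬d ∨ ¬q ∨ s) forces d = False.
  (d ∨ n ∨ s) forces n = True.
  (¬n ∨ ¬q ∨ ¬w) forces w = False.
  clause (d ∨ ¬q ∨ w) is falsified — backtrack.
So q = False.
  then (g ∨ q ∨ v) forces g = True.
Set n = True.
  then (¬b ∨ ¬d ∨ ¬n) forces d = False.
  then (¬n ∨ ¬w) forces w = False.
Set s = False.
All clauses satisfied.

v = False; r = False; b = True; p = False; q = False; n = True; g = True; s = False; d = False; w = False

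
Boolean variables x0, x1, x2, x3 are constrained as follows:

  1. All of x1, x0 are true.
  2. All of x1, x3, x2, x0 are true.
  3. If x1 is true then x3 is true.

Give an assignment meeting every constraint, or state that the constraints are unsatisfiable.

x0=T, x1=T, x2=T, x3=T

  (1) {x1, x0}: all 2 true ✓
  (2) {x1, x3, x2, x0}: all 4 true ✓
  (3) x1=T ⇒ x3: T ✓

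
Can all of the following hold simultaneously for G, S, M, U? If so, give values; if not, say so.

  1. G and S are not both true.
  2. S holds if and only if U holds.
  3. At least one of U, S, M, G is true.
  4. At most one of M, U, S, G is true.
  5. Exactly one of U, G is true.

G: True; S: False; M: False; U: False

  (1) G=T, S=F — not both ✓
  (2) S=F, U=F — same ✓
  (3) {U, S, M, G}: 1 true — at least one ✓
  (4) {M, U, S, G}: 1 true — at most one ✓
  (5) {U, G}: 1 true — exactly one ✓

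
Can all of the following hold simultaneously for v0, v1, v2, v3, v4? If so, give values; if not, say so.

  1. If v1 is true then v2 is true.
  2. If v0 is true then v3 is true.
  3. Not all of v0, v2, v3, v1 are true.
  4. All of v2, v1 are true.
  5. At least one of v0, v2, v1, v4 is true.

v0 = False; v1 = True; v2 = True; v3 = False; v4 = True

  (1) v1=T ⇒ v2: T ✓
  (2) v0=F ⇒ v3: vacuous ✓
  (3) {v0, v2, v3, v1}: 2/4 true — not all ✓
  (4) {v2, v1}: all 2 true ✓
  (5) {v0, v2, v1, v4}: 3 true — at least one ✓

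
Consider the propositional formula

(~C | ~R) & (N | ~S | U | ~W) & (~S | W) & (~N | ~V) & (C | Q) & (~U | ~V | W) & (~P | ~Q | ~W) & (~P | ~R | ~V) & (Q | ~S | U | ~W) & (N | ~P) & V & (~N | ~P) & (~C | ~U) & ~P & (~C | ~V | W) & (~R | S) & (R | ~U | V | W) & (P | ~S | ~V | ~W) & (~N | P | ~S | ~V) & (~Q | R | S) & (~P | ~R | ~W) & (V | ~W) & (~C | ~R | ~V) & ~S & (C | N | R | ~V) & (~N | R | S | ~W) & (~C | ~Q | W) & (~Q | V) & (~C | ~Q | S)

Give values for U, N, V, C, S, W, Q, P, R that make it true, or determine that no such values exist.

Unit clause (V) forces V = True.
Unit clause (~P) forces P = False.
Unit clause (~S) forces S = False.
In (~N | ~V) only ~N is left, so N = False.
In (~R | S) only ~R is left, so R = False.
In (~Q | R | S) only ~Q is left, so Q = False.
In (C | N | R | ~V) only C is left, so C = True.
In (~C | ~U) only ~U is left, so U = False.
In (~C | ~V | W) only W is left, so W = True.
All clauses satisfied.

U: False; N: False; V: True; C: True; S: False; W: True; Q: False; P: False; R: False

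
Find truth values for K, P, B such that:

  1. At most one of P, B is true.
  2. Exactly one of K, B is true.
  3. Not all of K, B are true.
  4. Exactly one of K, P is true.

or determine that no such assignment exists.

K = True, P = False, B = False

  (1) {P, B}: 0 true — at most one ✓
  (2) {K, B}: 1 true — exactly one ✓
  (3) {K, B}: 1/2 true — not all ✓
  (4) {K, P}: 1 true — exactly one ✓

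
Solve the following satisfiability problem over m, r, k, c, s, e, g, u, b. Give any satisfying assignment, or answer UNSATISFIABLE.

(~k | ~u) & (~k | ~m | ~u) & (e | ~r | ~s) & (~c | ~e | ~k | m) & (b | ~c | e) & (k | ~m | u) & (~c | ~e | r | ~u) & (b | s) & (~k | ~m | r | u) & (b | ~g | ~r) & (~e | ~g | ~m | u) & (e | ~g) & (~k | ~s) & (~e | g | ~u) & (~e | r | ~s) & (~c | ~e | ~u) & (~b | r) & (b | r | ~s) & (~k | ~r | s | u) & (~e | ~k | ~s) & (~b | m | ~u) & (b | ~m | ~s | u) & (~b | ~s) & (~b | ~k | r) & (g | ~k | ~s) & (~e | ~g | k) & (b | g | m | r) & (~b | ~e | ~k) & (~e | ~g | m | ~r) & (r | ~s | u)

m = False, r = True, k = False, c = True, s = True, e = True, g = False, u = False, b = False

Set m = False.
Try r = False:
  (~b | r) forces b = False.
  (b | s) forces s = True.
  clause (b | r | ~s) is falsified — backtrack.
So r = True.
Set k = False.
Set c = True.
Set s = True.
  then (e | ~r | ~s) forces e = True.
  then (~c | ~e | ~u) forces u = False.
  then (~b | ~s) forces b = False.
  then (~e | ~g | k) forces g = False.
All clauses satisfied.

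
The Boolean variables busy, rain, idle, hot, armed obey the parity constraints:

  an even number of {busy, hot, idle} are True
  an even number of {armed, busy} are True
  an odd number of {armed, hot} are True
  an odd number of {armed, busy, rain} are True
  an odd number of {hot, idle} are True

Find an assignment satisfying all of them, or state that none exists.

busy = True, rain = True, idle = True, hot = False, armed = True

{busy, hot, idle}: 2 true → even ✓
{armed, busy}: 2 true → even ✓
{armed, hot}: 1 true → odd ✓
{armed, busy, rain}: 3 true → odd ✓
{hot, idle}: 1 true → odd ✓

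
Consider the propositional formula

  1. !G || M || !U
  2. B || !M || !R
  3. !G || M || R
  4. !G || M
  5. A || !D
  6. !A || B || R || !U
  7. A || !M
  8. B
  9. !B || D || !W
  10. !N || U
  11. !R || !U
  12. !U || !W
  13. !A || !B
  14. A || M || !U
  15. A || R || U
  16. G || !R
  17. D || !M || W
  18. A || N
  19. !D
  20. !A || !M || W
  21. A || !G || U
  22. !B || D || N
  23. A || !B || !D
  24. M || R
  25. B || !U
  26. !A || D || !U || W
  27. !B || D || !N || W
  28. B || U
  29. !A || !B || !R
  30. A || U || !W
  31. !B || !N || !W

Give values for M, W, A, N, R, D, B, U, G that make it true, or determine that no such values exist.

Unsatisfiable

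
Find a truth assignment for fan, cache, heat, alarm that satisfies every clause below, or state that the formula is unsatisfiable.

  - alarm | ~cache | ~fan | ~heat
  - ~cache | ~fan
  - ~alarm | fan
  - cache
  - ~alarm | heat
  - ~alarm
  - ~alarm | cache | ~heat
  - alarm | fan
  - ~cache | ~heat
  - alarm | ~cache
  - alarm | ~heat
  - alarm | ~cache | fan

The formula is unsatisfiable.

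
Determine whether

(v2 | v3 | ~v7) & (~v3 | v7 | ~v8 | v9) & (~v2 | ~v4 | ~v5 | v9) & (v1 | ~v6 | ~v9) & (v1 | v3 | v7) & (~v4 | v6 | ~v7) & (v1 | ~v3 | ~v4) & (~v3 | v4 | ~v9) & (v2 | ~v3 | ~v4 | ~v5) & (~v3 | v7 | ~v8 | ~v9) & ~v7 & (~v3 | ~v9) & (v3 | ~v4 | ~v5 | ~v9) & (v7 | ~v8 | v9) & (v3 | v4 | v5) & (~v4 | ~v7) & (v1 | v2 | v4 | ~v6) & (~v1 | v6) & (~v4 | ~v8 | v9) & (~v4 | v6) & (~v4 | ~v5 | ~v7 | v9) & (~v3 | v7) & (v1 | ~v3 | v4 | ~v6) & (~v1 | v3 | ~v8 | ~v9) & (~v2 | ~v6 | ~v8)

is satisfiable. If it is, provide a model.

v1 = True; v2 = True; v3 = False; v4 = True; v5 = False; v6 = True; v7 = False; v8 = False; v9 = True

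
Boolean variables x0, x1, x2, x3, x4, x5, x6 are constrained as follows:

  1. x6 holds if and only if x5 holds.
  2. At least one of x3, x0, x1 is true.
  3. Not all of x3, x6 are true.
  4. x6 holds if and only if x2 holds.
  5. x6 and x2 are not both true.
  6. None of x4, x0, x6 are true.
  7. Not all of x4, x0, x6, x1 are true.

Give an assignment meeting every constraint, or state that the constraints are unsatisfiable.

x0 = False, x1 = False, x2 = False, x3 = True, x4 = False, x5 = False, x6 = False

  (1) x6=F, x5=F — same ✓
  (2) {x3, x0, x1}: 1 true — at least one ✓
  (3) {x3, x6}: 1/2 true — not all ✓
  (4) x6=F, x2=F — same ✓
  (5) x6=F, x2=F — not both ✓
  (6) {x4, x0, x6}: 0 true — none ✓
  (7) {x4, x0, x6, x1}: 0/4 true — not all ✓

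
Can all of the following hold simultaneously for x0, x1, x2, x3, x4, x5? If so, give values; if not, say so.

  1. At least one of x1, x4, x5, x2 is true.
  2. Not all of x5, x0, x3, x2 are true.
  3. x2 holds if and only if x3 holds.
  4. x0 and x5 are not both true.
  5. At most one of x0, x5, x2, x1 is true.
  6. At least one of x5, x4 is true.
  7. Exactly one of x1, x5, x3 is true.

x0 = False, x1 = False, x2 = False, x3 = False, x4 = True, x5 = True

  (1) {x1, x4, x5, x2}: 2 true — at least one ✓
  (2) {x5, x0, x3, x2}: 1/4 true — not all ✓
  (3) x2=F, x3=F — same ✓
  (4) x0=F, x5=T — not both ✓
  (5) {x0, x5, x2, x1}: 1 true — at most one ✓
  (6) {x5, x4}: 2 true — at least one ✓
  (7) {x1, x5, x3}: 1 true — exactly one ✓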